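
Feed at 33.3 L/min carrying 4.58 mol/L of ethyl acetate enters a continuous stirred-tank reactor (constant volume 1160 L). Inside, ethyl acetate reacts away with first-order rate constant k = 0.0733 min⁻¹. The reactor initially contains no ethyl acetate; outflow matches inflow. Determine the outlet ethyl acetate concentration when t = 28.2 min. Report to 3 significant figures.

1.22 mol/L

Species balance: V dC/dt = Q C_in − Q C − k V C.
This is linear with rate a = Q/V + k = 0.10201 min⁻¹.
C_ss = Q C_in/(Q + kV) = 1.2889 mol/L; C(t) = C_ss + (C₀ − C_ss) e^(−a t).
C(28.2) = 1.2889 + (-1.2889)·e^(−0.10201·28.2) = 1.2889 + (-1.2889)·0.056326 = 1.2163 mol/L.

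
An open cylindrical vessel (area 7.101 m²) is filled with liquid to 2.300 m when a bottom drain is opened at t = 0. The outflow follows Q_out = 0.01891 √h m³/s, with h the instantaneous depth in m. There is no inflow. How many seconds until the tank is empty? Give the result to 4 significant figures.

1139 s

With no inflow, A dh/dt = −0.01891 √h.
∫ h^(−1/2) dh = −(0.01891/A) ∫ dt, giving 2√h = 2√h₀ − (0.01891/A) t.
Tank is empty when √h = 0: t_empty = 2A√h₀/0.01891.
t_empty = 2·7.101·√2.300/0.01891 = 14.2020·1.51658/0.01891 = 1139.00 s.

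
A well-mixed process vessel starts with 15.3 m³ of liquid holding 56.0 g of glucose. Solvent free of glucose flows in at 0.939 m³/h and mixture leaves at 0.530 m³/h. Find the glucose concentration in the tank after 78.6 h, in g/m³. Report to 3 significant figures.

Let m(t) be the amount of glucose. Volume: V(t) = V₀ + (Q_in − Q_out) t = 15.3 + 0.40900 t; V(78.6) = 47.447 m³.
Solute balance: dm/dt = 0 − Q_out C = −Q_out m/V(t).
Separate: dm/m = −Q_out dt/V(t) ⇒ ln(m/m₀) = −(Q_out/(Q_in−Q_out)) ln(V/V₀).
m = m₀ (V₀/V)^(Q_out/(Q_in−Q_out)) = 56.0 × (15.3/47.447)^(1.2958) = 12.920 g.
C = m/V = 12.920/47.447 = 0.27230 g/m³.

0.272 g/m³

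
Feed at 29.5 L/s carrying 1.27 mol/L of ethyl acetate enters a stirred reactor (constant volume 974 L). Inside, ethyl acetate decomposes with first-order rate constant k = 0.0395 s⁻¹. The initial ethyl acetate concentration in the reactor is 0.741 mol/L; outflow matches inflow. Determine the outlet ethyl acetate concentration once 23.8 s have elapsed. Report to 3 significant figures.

0.587 mol/L

Accumulation = in − out − consumed: V dC/dt = Q C_in − Q C − k V C.
dC/dt = (Q/V) C_in − (Q/V + k) C; effective rate a = Q/V + k = 0.030287 + 0.0395 = 0.069787 s⁻¹.
C_ss = Q C_in/(Q + kV) = 0.55117 mol/L; C(t) = C_ss + (C₀ − C_ss) e^(−a t).
C(23.8) = 0.55117 + (0.18983)·e^(−0.069787·23.8) = 0.55117 + (0.18983)·0.18996 = 0.58723 mol/L.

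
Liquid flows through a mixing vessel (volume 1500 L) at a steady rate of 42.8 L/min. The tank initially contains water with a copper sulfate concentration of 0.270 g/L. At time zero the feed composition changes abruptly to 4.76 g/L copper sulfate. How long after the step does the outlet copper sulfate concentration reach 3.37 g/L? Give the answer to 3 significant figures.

Accumulation = in − out for the solute gives V dC/dt = Q(C_in − C), so τ = V/Q = 35.047 min.
C(t) = C_in + (C₀ − C_in) e^(−t/τ). Set C = 3.37 and solve for t:
e^(−t/τ) = (C − C_in)/(C₀ − C_in) = (3.37 − 4.76)/(0.270 − 4.76) = 0.30958
t = −τ ln(…) = 35.047 × 1.1725 = 41.094 min.

41.1 min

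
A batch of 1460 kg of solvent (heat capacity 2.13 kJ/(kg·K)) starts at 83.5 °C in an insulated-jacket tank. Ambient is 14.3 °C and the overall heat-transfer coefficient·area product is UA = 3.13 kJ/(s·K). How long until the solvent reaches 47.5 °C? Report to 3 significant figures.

Energy balance: M c_p dT/dt = −UA(T − T_amb).
τ = M c_p/UA = 993.55 s; T_ss = T_amb = 14.300 °C.
T(t) = T_ss + (T₀ − T_ss)e^(−t/τ); set T = 47.5:
t = −τ ln[(T − T_ss)/(T₀ − T_ss)] = −993.55 · ln(0.47977) = 729.71 s.

730 s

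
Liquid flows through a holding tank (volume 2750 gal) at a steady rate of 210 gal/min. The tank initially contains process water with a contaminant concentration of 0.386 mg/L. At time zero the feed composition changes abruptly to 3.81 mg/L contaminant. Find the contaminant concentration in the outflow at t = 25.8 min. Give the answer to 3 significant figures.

3.33 mg/L

Accumulation = in − out for the solute gives V dC/dt = Q(C_in − C).
So dC/dt = (C_in − C)/τ with τ = V/Q = 2750/210 = 13.095 min.
This is linear first-order; C(t) = C_in + (C₀ − C_in) e^(−t/τ).
C(25.8) = 3.81 + (0.386 − 3.81)·e^(−25.8/13.095) = 3.81 + (-3.4240)·0.13943 = 3.3326 mg/L.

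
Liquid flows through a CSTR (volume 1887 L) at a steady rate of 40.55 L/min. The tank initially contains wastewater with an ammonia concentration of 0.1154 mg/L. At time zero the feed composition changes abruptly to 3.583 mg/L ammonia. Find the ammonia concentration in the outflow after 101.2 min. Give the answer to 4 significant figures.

3.189 mg/L

Mass balance on the solute (V constant): V dC/dt = Q(C_in − C).
Rewrite as dC/dt + C/τ = C_in/τ, τ = V/Q = 46.5351 min.
Integrating: C(t) = C_in + (C₀ − C_in) e^(−t/τ).
C(101.2) = 3.583 + (0.1154 − 3.583)·e^(−101.2/46.5351) = 3.583 + (-3.46760)·0.113642 = 3.18893 mg/L.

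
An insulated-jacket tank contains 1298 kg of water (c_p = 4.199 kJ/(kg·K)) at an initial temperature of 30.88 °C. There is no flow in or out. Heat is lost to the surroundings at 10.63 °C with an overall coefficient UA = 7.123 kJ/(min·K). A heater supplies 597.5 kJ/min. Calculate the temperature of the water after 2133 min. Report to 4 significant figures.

90.60 °C

M c_p dT/dt = −UA(T − T_amb) + Q̇.
dT/dt = (T_ss − T)/τ with T_ss = T_amb + Q̇/UA = 10.63 + 597.5/7.123 = 94.5132 °C, τ = M c_p/UA = 1298·4.199/7.123 = 765.169 min.
Solution: T(t) = T_ss + (T₀ − T_ss) e^(−t/τ).
T(2133) = 94.5132 + (-63.6332)·0.0615677 = 90.5954 °C.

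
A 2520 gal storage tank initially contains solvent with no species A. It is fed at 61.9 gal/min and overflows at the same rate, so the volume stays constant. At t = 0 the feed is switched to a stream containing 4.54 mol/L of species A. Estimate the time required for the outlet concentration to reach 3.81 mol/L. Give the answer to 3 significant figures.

74.4 min

Mass balance on the solute (V constant): V dC/dt = Q(C_in − C), so τ = V/Q = 40.711 min.
C(t) = C_in + (C₀ − C_in) e^(−t/τ). Set C = 3.81 and solve for t:
e^(−t/τ) = (C − C_in)/(C₀ − C_in) = (3.81 − 4.54)/(0 − 4.54) = 0.16079
t = −τ ln(…) = 40.711 × 1.8276 = 74.405 min.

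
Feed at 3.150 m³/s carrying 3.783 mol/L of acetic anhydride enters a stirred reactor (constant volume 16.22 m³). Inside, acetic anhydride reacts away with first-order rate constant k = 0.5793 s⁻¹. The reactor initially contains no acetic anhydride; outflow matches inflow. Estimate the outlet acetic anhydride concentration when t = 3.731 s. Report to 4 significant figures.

0.8968 mol/L

Species balance: V dC/dt = Q C_in − Q C − k V C.
This is linear with rate a = Q/V + k = 0.773505 s⁻¹.
C_ss = Q C_in/(Q + kV) = 0.949802 mol/L; C(t) = C_ss + (C₀ − C_ss) e^(−a t).
C(3.731) = 0.949802 + (-0.949802)·e^(−0.773505·3.731) = 0.949802 + (-0.949802)·0.0558020 = 0.896801 mol/L.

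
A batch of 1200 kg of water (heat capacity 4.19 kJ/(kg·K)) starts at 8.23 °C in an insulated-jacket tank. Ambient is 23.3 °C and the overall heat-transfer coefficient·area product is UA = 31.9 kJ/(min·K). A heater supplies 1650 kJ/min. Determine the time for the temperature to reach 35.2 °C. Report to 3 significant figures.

Lumped-capacitance energy balance: M c_p dT/dt = UA(T_amb − T) + Q̇.
τ = M c_p/UA = 157.62 min; T_ss = T_amb + Q̇/UA = 23.3 + 1650/31.9 = 75.024 °C.
T(t) = T_ss + (T₀ − T_ss)e^(−t/τ); set T = 35.2:
t = −τ ln[(T − T_ss)/(T₀ − T_ss)] = −157.62 · ln(0.59622) = 81.511 min.

81.5 min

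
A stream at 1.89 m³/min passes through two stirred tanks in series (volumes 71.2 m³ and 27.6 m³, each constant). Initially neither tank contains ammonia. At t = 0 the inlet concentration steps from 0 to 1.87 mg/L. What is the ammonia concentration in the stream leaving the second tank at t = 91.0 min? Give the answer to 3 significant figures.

Species balance on tank i: dCᵢ/dt = (Cᵢ₋₁ − Cᵢ)/τᵢ with τᵢ = Vᵢ/Q.
τ₁ = 71.2/1.89 = 37.672 min; τ₂ = 27.6/1.89 = 14.603 min.
Tank 1: C₁ = C_in(1 − e^(−t/τ₁)). Tank 2 (τ₁ ≠ τ₂): C₂ = C_in[1 − (τ₁ e^(−t/τ₁) − τ₂ e^(−t/τ₂))/(τ₁ − τ₂)].
At t = 91.0: e^(−t/τ₁) = 0.089315, e^(−t/τ₂) = 0.0019665.
C₂ = 1.87·[1 − (37.672·0.089315 − 14.603·0.0019665)/(23.069)] = 1.87·0.85539 = 1.5996 mg/L.

1.60 mg/L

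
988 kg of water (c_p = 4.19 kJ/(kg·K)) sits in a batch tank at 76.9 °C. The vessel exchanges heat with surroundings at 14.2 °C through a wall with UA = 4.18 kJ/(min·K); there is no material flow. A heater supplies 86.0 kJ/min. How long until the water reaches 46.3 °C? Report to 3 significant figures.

1280 min

Lumped-capacitance energy balance: M c_p dT/dt = UA(T_amb − T) + Q̇.
τ = M c_p/UA = 990.36 min; T_ss = T_amb + Q̇/UA = 14.2 + 86.0/4.18 = 34.774 °C.
T(t) = T_ss + (T₀ − T_ss)e^(−t/τ); set T = 46.3:
t = −τ ln[(T − T_ss)/(T₀ − T_ss)] = −990.36 · ln(0.27360) = 1283.6 min.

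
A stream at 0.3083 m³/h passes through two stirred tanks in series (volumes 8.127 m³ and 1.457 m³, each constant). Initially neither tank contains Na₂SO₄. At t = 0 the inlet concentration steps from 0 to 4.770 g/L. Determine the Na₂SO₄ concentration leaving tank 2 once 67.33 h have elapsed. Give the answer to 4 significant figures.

4.318 g/L

Time constants: τᵢ = Vᵢ/Q for each well-mixed tank.
τ₁ = 8.127/0.3083 = 26.3607 h; τ₂ = 1.457/0.3083 = 4.72592 h.
Tank 1: C₁ = C_in(1 − e^(−t/τ₁)). Tank 2 (τ₁ ≠ τ₂): C₂ = C_in[1 − (τ₁ e^(−t/τ₁) − τ₂ e^(−t/τ₂))/(τ₁ − τ₂)].
At t = 67.33: e^(−t/τ₁) = 0.0777558, e^(−t/τ₂) = 6.49559e-07.
C₂ = 4.770·[1 − (26.3607·0.0777558 − 4.72592·6.49559e-07)/(21.6348)] = 4.770·0.905259 = 4.31809 g/L.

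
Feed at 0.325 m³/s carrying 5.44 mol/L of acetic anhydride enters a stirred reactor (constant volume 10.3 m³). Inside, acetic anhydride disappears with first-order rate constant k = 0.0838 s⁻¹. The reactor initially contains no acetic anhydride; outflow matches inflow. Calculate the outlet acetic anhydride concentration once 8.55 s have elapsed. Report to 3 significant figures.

Species balance: V dC/dt = Q C_in − Q C − k V C.
This is linear with rate a = Q/V + k = 0.11535 s⁻¹.
C_ss = Q C_in/(Q + kV) = 1.4880 mol/L; C(t) = C_ss + (C₀ − C_ss) e^(−a t).
C(8.55) = 1.4880 + (-1.4880)·e^(−0.11535·8.55) = 1.4880 + (-1.4880)·0.37296 = 0.93305 mol/L.

0.933 mol/L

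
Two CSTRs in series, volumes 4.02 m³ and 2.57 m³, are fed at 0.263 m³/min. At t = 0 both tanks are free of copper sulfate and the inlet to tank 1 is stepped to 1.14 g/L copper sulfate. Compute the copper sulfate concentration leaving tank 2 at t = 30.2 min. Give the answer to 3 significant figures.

0.794 g/L

Time constants: τᵢ = Vᵢ/Q for each well-mixed tank.
τ₁ = 4.02/0.263 = 15.285 min; τ₂ = 2.57/0.263 = 9.7719 min.
Tank 1: C₁ = C_in(1 − e^(−t/τ₁)). Tank 2 (τ₁ ≠ τ₂): C₂ = C_in[1 − (τ₁ e^(−t/τ₁) − τ₂ e^(−t/τ₂))/(τ₁ − τ₂)].
At t = 30.2: e^(−t/τ₁) = 0.13865, e^(−t/τ₂) = 0.045479.
C₂ = 1.14·[1 − (15.285·0.13865 − 9.7719·0.045479)/(5.5133)] = 1.14·0.69620 = 0.79367 g/L.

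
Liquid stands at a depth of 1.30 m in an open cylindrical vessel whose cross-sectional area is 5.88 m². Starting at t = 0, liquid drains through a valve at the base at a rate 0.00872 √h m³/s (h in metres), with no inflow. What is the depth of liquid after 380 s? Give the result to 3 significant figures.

With no inflow, A dh/dt = −0.00872 √h.
This is separable: 2 d(√h)/dt = −0.00872/A, so √h = √h₀ − (0.00872/(2A)) t.
√h = √1.30 − 0.00872·380/(2·5.88) = 1.1402 − 0.28177 = 0.85841.
h = 0.85841² = 0.73686 m.

0.737 m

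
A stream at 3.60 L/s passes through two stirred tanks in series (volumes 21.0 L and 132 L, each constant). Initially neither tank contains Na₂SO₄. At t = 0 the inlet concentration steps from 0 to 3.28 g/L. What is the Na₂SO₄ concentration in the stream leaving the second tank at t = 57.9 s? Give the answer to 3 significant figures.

Each tank obeys Vᵢ dCᵢ/dt = Q(Cᵢ₋₁ − Cᵢ), so τᵢ = Vᵢ/Q.
τ₁ = 21.0/3.60 = 5.8333 s; τ₂ = 132/3.60 = 36.667 s.
Solving the cascade with C₁(0)=C₂(0)=0 gives C₂(t) = C_in[1 − (τ₁ e^(−t/τ₁) − τ₂ e^(−t/τ₂))/(τ₁ − τ₂)].
At t = 57.9: e^(−t/τ₁) = 4.8901e-05, e^(−t/τ₂) = 0.20616.
C₂ = 3.28·[1 − (5.8333·4.8901e-05 − 36.667·0.20616)/(-30.833)] = 3.28·0.75484 = 2.4759 g/L.

2.48 g/L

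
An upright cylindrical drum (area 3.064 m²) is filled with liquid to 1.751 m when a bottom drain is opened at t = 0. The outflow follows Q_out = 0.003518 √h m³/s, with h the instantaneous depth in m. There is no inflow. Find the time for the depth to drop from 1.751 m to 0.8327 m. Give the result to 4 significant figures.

715.4 s

With no inflow, A dh/dt = −0.003518 √h.
∫ h^(−1/2) dh = −(0.003518/A) ∫ dt, giving 2√h = 2√h₀ − (0.003518/A) t.
t = 2A(√h₀ − √h)/0.003518 = 2·3.064·(√1.751 − √0.8327)/0.003518
  = 6.12800 × (1.32325 − 0.912524) / 0.003518 = 715.449 s.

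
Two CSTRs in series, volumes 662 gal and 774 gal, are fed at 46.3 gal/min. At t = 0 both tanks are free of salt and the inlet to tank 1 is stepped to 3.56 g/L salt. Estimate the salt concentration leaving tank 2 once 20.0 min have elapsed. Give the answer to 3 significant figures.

Time constants: τᵢ = Vᵢ/Q for each well-mixed tank.
τ₁ = 662/46.3 = 14.298 min; τ₂ = 774/46.3 = 16.717 min.
Solving the cascade with C₁(0)=C₂(0)=0 gives C₂(t) = C_in[1 − (τ₁ e^(−t/τ₁) − τ₂ e^(−t/τ₂))/(τ₁ − τ₂)].
At t = 20.0: e^(−t/τ₁) = 0.24690, e^(−t/τ₂) = 0.30229.
C₂ = 3.56·[1 − (14.298·0.24690 − 16.717·0.30229)/(-2.4190)] = 3.56·0.37032 = 1.3183 g/L.

1.32 g/L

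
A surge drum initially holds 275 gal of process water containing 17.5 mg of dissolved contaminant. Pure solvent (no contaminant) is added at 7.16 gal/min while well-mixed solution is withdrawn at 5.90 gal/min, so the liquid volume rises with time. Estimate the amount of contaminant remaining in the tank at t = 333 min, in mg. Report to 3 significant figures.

Total volume: dV/dt = Q_in − Q_out = 1.2600 gal/min, so V(t) = 275 + 1.2600 t and V(333) = 694.58 gal.
Solute balance: dm/dt = 0 − Q_out C = −Q_out m/V(t).
Separate: dm/m = −Q_out dt/V(t) ⇒ ln(m/m₀) = −(Q_out/(Q_in−Q_out)) ln(V/V₀).
m = m₀ (V₀/V)^(Q_out/(Q_in−Q_out)) = 17.5 × (275/694.58)^(4.6825) = 0.22847 mg.

0.228 mg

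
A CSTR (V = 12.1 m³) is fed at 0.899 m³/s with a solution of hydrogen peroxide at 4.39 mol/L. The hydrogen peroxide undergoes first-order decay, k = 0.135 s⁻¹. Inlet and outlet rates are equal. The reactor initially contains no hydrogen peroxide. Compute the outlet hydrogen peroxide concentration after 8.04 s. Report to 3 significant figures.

V dC/dt = Q(C_in − C) − k V C.
dC/dt = (Q/V) C_in − (Q/V + k) C; effective rate a = Q/V + k = 0.074298 + 0.135 = 0.20930 s⁻¹.
C_ss = Q C_in/(Q + kV) = 1.5584 mol/L; C(t) = C_ss + (C₀ − C_ss) e^(−a t).
C(8.04) = 1.5584 + (-1.5584)·e^(−0.20930·8.04) = 1.5584 + (-1.5584)·0.18586 = 1.2687 mol/L.

1.27 mol/L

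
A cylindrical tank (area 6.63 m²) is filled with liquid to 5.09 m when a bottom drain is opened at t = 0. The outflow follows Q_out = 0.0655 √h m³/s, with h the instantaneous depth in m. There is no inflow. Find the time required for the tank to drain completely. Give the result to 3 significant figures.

With no inflow, A dh/dt = −0.0655 √h.
∫ h^(−1/2) dh = −(0.0655/A) ∫ dt, giving 2√h = 2√h₀ − (0.0655/A) t.
Tank is empty when √h = 0: t_empty = 2A√h₀/0.0655.
t_empty = 2·6.63·√5.09/0.0655 = 13.260·2.2561/0.0655 = 456.73 s.

457 s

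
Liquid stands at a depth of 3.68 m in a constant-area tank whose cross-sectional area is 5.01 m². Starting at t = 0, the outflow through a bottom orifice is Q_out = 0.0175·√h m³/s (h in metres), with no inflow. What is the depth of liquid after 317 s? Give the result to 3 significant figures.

A dh/dt = −Q_out = −0.0175 √h.
This is separable: 2 d(√h)/dt = −0.0175/A, so √h = √h₀ − (0.0175/(2A)) t.
√h = √3.68 − 0.0175·317/(2·5.01) = 1.9183 − 0.55364 = 1.3647.
h = 1.3647² = 1.8624 m.

1.86 m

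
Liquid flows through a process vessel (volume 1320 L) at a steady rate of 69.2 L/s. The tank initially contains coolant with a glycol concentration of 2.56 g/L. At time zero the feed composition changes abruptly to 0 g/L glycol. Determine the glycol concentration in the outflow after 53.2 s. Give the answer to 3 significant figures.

Transient balance on the dissolved component: V dC/dt = Q(C_in − C).
So dC/dt = (C_in − C)/τ with τ = V/Q = 1320/69.2 = 19.075 s.
Integrating: C(t) = C_in + (C₀ − C_in) e^(−t/τ).
C(53.2) = 0 + (2.56 − 0)·e^(−53.2/19.075) = 0 + (2.5600)·0.061485 = 0.15740 g/L.

0.157 g/L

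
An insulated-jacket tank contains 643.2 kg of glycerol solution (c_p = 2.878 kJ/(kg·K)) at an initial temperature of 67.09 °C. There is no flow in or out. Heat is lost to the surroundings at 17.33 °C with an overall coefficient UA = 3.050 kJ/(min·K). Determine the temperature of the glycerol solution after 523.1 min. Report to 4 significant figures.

Lumped-capacitance energy balance: M c_p dT/dt = UA(T_amb − T).
dT/dt = (T_ss − T)/τ with T_ss = T_amb = 17.3300 °C, τ = M c_p/UA = 643.2·2.878/3.050 = 606.928 min.
Solution: T(t) = T_ss + (T₀ − T_ss) e^(−t/τ).
T(523.1) = 17.3300 + (49.7600)·0.422367 = 38.3470 °C.

38.35 °C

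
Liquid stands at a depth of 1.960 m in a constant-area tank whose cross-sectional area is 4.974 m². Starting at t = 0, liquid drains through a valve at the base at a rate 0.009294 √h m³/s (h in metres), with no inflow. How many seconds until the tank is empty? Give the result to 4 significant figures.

A dh/dt = −Q_out = −0.009294 √h.
This is separable: 2 d(√h)/dt = −0.009294/A, so √h = √h₀ − (0.009294/(2A)) t.
Tank is empty when √h = 0: t_empty = 2A√h₀/0.009294.
t_empty = 2·4.974·√1.960/0.009294 = 9.94800·1.40000/0.009294 = 1498.52 s.

1499 s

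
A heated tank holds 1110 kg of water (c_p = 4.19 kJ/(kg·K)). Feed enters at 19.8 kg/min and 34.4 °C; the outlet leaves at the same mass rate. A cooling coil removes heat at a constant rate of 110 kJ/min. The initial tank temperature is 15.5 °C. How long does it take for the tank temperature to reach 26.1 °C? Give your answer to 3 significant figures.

M c_p dT/dt = ṁ c_p (T_in − T) − Q̇.
τ = M/ṁ = 56.061 min; T_ss = T_in − Q̇/(ṁ c_p) = 33.074 °C.
T(t) = T_ss + (T₀ − T_ss) e^(−t/τ). Set T = 26.1:
e^(−t/τ) = (26.1 − 33.074)/(15.5 − 33.074) = 0.39684
t = −56.061 · ln(0.39684) = 51.813 min.

51.8 min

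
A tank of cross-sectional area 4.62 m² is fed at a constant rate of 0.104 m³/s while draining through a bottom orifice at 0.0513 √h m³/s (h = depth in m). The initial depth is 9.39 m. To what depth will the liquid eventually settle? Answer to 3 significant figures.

4.11 m

Accumulation of liquid (constant cross-section A): A dh/dt = Q_in − 0.0513 √h. At steady state dh/dt = 0:
Q_in = 0.0513 √h_ss ⇒ √h_ss = 0.104/0.0513 = 2.0273.
h_ss = 2.0273² = 4.1099 m. (Since h₀ = 9.39 m > h_ss, the level will fall toward this value.)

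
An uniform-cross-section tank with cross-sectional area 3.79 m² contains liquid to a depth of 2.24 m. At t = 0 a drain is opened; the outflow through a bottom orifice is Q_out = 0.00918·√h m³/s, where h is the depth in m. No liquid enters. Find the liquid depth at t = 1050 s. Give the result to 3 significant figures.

A dh/dt = −Q_out = −0.00918 √h.
Separate and integrate: 2(√h − √h₀) = −(0.00918/A) t.
√h = √2.24 − 0.00918·1050/(2·3.79) = 1.4967 − 1.2716 = 0.22503.
h = 0.22503² = 0.050637 m.

0.0506 m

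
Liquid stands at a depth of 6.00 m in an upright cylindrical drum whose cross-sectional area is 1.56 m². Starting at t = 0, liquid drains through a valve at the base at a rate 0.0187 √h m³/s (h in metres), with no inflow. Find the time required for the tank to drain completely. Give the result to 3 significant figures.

With no inflow, A dh/dt = −0.0187 √h.
This is separable: 2 d(√h)/dt = −0.0187/A, so √h = √h₀ − (0.0187/(2A)) t.
Tank is empty when √h = 0: t_empty = 2A√h₀/0.0187.
t_empty = 2·1.56·√6.00/0.0187 = 3.1200·2.4495/0.0187 = 408.68 s.

409 s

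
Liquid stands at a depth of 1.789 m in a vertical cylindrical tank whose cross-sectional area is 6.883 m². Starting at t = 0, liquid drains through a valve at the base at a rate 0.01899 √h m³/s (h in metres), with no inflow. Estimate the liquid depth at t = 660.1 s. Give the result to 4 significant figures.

0.1823 m

A dh/dt = −Q_out = −0.01899 √h.
∫ h^(−1/2) dh = −(0.01899/A) ∫ dt, giving 2√h = 2√h₀ − (0.01899/A) t.
√h = √1.789 − 0.01899·660.1/(2·6.883) = 1.33754 − 0.910599 = 0.426937.
h = 0.426937² = 0.182275 m.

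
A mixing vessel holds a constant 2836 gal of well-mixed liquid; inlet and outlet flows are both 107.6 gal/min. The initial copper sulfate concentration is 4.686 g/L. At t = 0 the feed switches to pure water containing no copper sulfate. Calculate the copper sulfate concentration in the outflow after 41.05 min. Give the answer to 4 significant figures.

Mass balance on the solute (V constant): V dC/dt = Q(C_in − C).
Time constant τ = V/Q = 2836/107.6 = 26.3569 min.
This is linear first-order; C(t) = C_in + (C₀ − C_in) e^(−t/τ).
C(41.05) = 0 + (4.686 − 0)·e^(−41.05/26.3569) = 0 + (4.68600)·0.210669 = 0.987194 g/L.

0.9872 g/L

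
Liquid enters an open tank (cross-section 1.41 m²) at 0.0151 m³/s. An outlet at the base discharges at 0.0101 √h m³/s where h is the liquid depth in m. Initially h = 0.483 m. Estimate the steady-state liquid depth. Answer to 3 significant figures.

2.24 m

Unsteady balance on liquid volume: A dh/dt = Q_in − 0.0101 √h. At steady state dh/dt = 0:
Q_in = 0.0101 √h_ss ⇒ √h_ss = 0.0151/0.0101 = 1.4950.
h_ss = 1.4950² = 2.2352 m. (Since h₀ = 0.483 m < h_ss, the level will rise toward this value.)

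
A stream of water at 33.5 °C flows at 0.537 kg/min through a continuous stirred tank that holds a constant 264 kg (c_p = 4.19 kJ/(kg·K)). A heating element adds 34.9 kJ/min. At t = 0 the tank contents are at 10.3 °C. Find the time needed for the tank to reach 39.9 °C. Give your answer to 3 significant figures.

M c_p dT/dt = ṁ c_p (T_in − T) + Q̇.
τ = M/ṁ = 491.62 min; T_ss = T_in + Q̇/(ṁ c_p) = 49.011 °C.
T(t) = T_ss + (T₀ − T_ss) e^(−t/τ). Set T = 39.9:
e^(−t/τ) = (39.9 − 49.011)/(10.3 − 49.011) = 0.23536
t = −491.62 · ln(0.23536) = 711.20 min.

711 min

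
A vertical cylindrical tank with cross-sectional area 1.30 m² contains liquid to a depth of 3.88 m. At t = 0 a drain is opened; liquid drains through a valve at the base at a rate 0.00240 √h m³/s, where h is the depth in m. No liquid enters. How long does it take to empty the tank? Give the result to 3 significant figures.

2130 s

A dh/dt = −Q_out = −0.00240 √h.
∫ h^(−1/2) dh = −(0.00240/A) ∫ dt, giving 2√h = 2√h₀ − (0.00240/A) t.
Tank is empty when √h = 0: t_empty = 2A√h₀/0.00240.
t_empty = 2·1.30·√3.88/0.00240 = 2.6000·1.9698/0.00240 = 2133.9 s.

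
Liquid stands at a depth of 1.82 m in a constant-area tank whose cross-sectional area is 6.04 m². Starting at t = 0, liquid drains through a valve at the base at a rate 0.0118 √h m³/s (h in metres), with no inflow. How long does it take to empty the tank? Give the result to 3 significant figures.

Mass balance (ρ constant): A dh/dt = −0.0118 √h.
∫ h^(−1/2) dh = −(0.0118/A) ∫ dt, giving 2√h = 2√h₀ − (0.0118/A) t.
Set h = 0: 2√h₀ = (0.0118/A) t_empty ⇒ t_empty = 2A√h₀/0.0118.
t_empty = 2·6.04·√1.82/0.0118 = 12.080·1.3491/0.0118 = 1381.1 s.

1380 s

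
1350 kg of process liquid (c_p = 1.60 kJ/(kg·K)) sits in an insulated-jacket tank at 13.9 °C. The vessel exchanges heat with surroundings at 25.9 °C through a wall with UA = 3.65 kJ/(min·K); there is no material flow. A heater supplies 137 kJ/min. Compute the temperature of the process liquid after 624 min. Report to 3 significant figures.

Lumped-capacitance energy balance: M c_p dT/dt = UA(T_amb − T) + Q̇.
dT/dt = (T_ss − T)/τ with T_ss = T_amb + Q̇/UA = 25.9 + 137/3.65 = 63.434 °C, τ = M c_p/UA = 1350·1.60/3.65 = 591.78 min.
This is linear first-order; T(t) = T_ss + (T₀ − T_ss) e^(−t/τ).
T(624) = 63.434 + (-49.534)·0.34839 = 46.177 °C.

46.2 °C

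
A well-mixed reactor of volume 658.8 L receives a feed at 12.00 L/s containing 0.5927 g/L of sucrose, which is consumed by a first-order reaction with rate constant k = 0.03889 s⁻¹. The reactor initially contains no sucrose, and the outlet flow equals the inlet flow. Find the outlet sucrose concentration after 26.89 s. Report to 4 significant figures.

V dC/dt = Q(C_in − C) − k V C.
dC/dt = (Q/V) C_in − (Q/V + k) C; effective rate a = Q/V + k = 0.0182149 + 0.03889 = 0.0571049 s⁻¹.
C_ss = Q C_in/(Q + kV) = 0.189055 g/L; C(t) = C_ss + (C₀ − C_ss) e^(−a t).
C(26.89) = 0.189055 + (-0.189055)·e^(−0.0571049·26.89) = 0.189055 + (-0.189055)·0.215337 = 0.148345 g/L.

0.1483 g/L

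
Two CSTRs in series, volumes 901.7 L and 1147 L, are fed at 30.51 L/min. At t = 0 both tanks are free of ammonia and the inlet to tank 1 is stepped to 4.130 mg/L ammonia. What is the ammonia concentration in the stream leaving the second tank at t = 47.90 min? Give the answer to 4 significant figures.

1.731 mg/L

Species balance on tank i: dCᵢ/dt = (Cᵢ₋₁ − Cᵢ)/τᵢ with τᵢ = Vᵢ/Q.
τ₁ = 901.7/30.51 = 29.5542 min; τ₂ = 1147/30.51 = 37.5942 min.
Solving the cascade with C₁(0)=C₂(0)=0 gives C₂(t) = C_in[1 − (τ₁ e^(−t/τ₁) − τ₂ e^(−t/τ₂))/(τ₁ − τ₂)].
At t = 47.90: e^(−t/τ₁) = 0.197751, e^(−t/τ₂) = 0.279674.
C₂ = 4.130·[1 − (29.5542·0.197751 − 37.5942·0.279674)/(-8.03999)] = 4.130·0.419185 = 1.73123 mg/L.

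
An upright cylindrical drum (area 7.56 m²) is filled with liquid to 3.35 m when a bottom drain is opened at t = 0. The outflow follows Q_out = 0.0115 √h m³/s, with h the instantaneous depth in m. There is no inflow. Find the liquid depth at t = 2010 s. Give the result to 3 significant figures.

With no inflow, A dh/dt = −0.0115 √h.
∫ h^(−1/2) dh = −(0.0115/A) ∫ dt, giving 2√h = 2√h₀ − (0.0115/A) t.
√h = √3.35 − 0.0115·2010/(2·7.56) = 1.8303 − 1.5288 = 0.30153.
h = 0.30153² = 0.090921 m.

0.0909 m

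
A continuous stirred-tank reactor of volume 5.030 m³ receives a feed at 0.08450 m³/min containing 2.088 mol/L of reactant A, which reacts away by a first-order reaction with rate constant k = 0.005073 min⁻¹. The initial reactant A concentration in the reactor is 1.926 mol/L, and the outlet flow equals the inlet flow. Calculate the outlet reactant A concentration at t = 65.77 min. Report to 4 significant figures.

1.680 mol/L

Species balance: V dC/dt = Q C_in − Q C − k V C.
dC/dt = (Q/V) C_in − (Q/V + k) C; effective rate a = Q/V + k = 0.0167992 + 0.005073 = 0.0218722 min⁻¹.
C_ss = Q C_in/(Q + kV) = 1.60371 mol/L; C(t) = C_ss + (C₀ − C_ss) e^(−a t).
C(65.77) = 1.60371 + (0.322287)·e^(−0.0218722·65.77) = 1.60371 + (0.322287)·0.237275 = 1.68018 mol/L.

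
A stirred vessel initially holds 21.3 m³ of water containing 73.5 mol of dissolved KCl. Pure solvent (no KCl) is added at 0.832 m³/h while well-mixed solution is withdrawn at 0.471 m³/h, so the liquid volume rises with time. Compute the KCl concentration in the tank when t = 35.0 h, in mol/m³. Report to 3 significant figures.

1.18 mol/m³

Total volume: dV/dt = Q_in − Q_out = 0.36100 m³/h, so V(t) = 21.3 + 0.36100 t and V(35.0) = 33.935 m³.
Solute balance: dm/dt = 0 − Q_out C = −Q_out m/V(t).
Separate: dm/m = −Q_out dt/V(t) ⇒ ln(m/m₀) = −(Q_out/(Q_in−Q_out)) ln(V/V₀).
m = m₀ (V₀/V)^(Q_out/(Q_in−Q_out)) = 73.5 × (21.3/33.935)^(1.3047) = 40.030 mol.
C = m/V = 40.030/33.935 = 1.1796 mol/m³.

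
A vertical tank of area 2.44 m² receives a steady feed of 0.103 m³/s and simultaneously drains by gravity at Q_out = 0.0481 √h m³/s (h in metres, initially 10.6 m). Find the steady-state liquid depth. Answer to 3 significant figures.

4.59 m

Level balance: A dh/dt = 0.103 − 0.0481 √h. Setting dh/dt = 0:
Q_in = 0.0481 √h_ss ⇒ √h_ss = 0.103/0.0481 = 2.1414.
h_ss = 2.1414² = 4.5855 m. (Since h₀ = 10.6 m > h_ss, the level will fall toward this value.)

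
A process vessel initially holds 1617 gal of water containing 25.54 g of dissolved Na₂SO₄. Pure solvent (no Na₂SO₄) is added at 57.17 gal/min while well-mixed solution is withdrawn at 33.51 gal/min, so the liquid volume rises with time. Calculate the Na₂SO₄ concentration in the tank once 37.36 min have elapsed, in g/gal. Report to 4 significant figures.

Let m(t) be the amount of Na₂SO₄. Volume: V(t) = V₀ + (Q_in − Q_out) t = 1617 + 23.6600 t; V(37.36) = 2500.94 gal.
No Na₂SO₄ enters, so dm/dt = −Q_out · (m/V).
Separate: dm/m = −Q_out dt/V(t) ⇒ ln(m/m₀) = −(Q_out/(Q_in−Q_out)) ln(V/V₀).
m = m₀ (V₀/V)^(Q_out/(Q_in−Q_out)) = 25.54 × (1617/2500.94)^(1.41631) = 13.7715 g.
C = m/V = 13.7715/2500.94 = 0.00550653 g/gal.

0.005507 g/gal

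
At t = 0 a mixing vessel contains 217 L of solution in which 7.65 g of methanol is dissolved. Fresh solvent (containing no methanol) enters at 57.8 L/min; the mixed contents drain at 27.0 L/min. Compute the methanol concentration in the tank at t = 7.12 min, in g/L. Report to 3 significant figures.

0.00951 g/L

Let m(t) be the amount of methanol. Volume: V(t) = V₀ + (Q_in − Q_out) t = 217 + 30.800 t; V(7.12) = 436.30 L.
Solute balance: dm/dt = 0 − Q_out C = −Q_out m/V(t).
Separate: dm/m = −Q_out dt/V(t) ⇒ ln(m/m₀) = −(Q_out/(Q_in−Q_out)) ln(V/V₀).
m = m₀ (V₀/V)^(Q_out/(Q_in−Q_out)) = 7.65 × (217/436.30)^(0.87662) = 4.1473 g.
C = m/V = 4.1473/436.30 = 0.0095056 g/L.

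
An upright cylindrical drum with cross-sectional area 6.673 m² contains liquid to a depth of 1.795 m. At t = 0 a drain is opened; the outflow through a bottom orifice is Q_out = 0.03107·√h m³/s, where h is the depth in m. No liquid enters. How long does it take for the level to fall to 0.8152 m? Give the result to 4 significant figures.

187.7 s

Volume balance on the tank: A dh/dt = −0.03107 √h.
Separate and integrate: 2(√h − √h₀) = −(0.03107/A) t.
t = 2A(√h₀ − √h)/0.03107 = 2·6.673·(√1.795 − √0.8152)/0.03107
  = 13.3460 × (1.33978 − 0.902884) / 0.03107 = 187.665 s.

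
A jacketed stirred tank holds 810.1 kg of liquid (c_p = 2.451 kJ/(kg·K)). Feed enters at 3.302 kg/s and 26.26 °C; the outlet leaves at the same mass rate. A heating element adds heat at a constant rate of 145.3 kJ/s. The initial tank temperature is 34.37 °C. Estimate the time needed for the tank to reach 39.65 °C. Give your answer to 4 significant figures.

M c_p dT/dt = ṁ c_p (T_in − T) + Q̇.
τ = M/ṁ = 245.336 s; T_ss = T_in + Q̇/(ṁ c_p) = 44.2133 °C.
T(t) = T_ss + (T₀ − T_ss) e^(−t/τ). Set T = 39.65:
e^(−t/τ) = (39.65 − 44.2133)/(34.37 − 44.2133) = 0.463597
t = −245.336 · ln(0.463597) = 188.600 s.

188.6 s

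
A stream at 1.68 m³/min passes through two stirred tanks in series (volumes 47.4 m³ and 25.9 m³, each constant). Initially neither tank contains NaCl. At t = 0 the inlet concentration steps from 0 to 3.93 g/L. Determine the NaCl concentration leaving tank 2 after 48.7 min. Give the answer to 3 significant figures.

2.59 g/L

Time constants: τᵢ = Vᵢ/Q for each well-mixed tank.
τ₁ = 47.4/1.68 = 28.214 min; τ₂ = 25.9/1.68 = 15.417 min.
Tank 1: C₁ = C_in(1 − e^(−t/τ₁)). Tank 2 (τ₁ ≠ τ₂): C₂ = C_in[1 − (τ₁ e^(−t/τ₁) − τ₂ e^(−t/τ₂))/(τ₁ − τ₂)].
At t = 48.7: e^(−t/τ₁) = 0.17798, e^(−t/τ₂) = 0.042472.
C₂ = 3.93·[1 − (28.214·0.17798 − 15.417·0.042472)/(12.798)] = 3.93·0.65878 = 2.5890 g/L.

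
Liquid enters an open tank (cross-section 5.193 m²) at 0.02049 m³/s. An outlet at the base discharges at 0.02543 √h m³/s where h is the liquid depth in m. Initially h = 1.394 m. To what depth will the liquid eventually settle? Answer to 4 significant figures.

0.6492 m

Level balance: A dh/dt = 0.02049 − 0.02543 √h. Setting dh/dt = 0:
Q_in = 0.02543 √h_ss ⇒ √h_ss = 0.02049/0.02543 = 0.805741.
h_ss = 0.805741² = 0.649219 m. (Since h₀ = 1.394 m > h_ss, the level will fall toward this value.)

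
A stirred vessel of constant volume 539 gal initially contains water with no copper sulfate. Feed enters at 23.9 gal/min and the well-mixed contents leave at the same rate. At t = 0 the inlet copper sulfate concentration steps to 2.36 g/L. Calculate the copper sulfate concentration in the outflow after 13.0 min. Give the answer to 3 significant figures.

Unsteady species balance (constant V, well mixed): V dC/dt = Q(C_in − C).
So dC/dt = (C_in − C)/τ with τ = V/Q = 539/23.9 = 22.552 min.
This is linear first-order; C(t) = C_in + (C₀ − C_in) e^(−t/τ).
C(13.0) = 2.36 + (0 − 2.36)·e^(−13.0/22.552) = 2.36 + (-2.3600)·0.56190 = 1.0339 g/L.

1.03 g/L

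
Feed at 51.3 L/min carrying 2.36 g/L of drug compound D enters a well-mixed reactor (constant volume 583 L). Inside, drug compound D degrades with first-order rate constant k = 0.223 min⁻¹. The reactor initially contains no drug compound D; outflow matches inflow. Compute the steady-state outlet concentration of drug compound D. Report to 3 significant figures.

0.668 g/L

Species balance: V dC/dt = Q C_in − Q C − k V C.
At steady state: 0 = Q C_in − (Q + kV) C_ss, so C_ss = Q C_in/(Q + kV).
C_ss = 51.3·2.36/(51.3 + 0.223·583) = 121.07/181.31 = 0.66774 g/L.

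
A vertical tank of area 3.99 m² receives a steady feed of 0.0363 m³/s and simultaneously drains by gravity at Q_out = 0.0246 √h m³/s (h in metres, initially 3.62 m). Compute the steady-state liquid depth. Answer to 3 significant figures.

A dh/dt = Q_in − 0.0246 √h. Steady state requires inflow = outflow:
Q_in = 0.0246 √h_ss ⇒ √h_ss = 0.0363/0.0246 = 1.4756.
h_ss = 1.4756² = 2.1774 m. (Since h₀ = 3.62 m > h_ss, the level will fall toward this value.)

2.18 m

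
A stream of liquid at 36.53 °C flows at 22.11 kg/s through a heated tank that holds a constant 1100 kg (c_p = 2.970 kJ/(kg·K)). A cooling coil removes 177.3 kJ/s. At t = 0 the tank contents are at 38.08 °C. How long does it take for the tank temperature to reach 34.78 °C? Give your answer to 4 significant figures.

M c_p dT/dt = ṁ c_p (T_in − T) − Q̇.
τ = M/ṁ = 49.7512 s; T_ss = T_in − Q̇/(ṁ c_p) = 33.8300 °C.
T(t) = T_ss + (T₀ − T_ss) e^(−t/τ). Set T = 34.78:
e^(−t/τ) = (34.78 − 33.8300)/(38.08 − 33.8300) = 0.223529
t = −49.7512 · ln(0.223529) = 74.5380 s.

74.54 s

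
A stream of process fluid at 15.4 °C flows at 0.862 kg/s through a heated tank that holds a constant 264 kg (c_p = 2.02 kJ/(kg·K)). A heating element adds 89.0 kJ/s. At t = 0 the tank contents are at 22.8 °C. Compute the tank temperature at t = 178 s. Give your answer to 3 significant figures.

42.1 °C

M c_p dT/dt = ṁ c_p (T_in − T) + Q̇.
Rearrange: dT/dt = (T_ss − T)/τ with τ = M/ṁ = 306.26 s and T_ss = T_in + Q̇/(ṁ c_p) = 66.513 °C.
This is linear first-order; T(t) = T_ss + (T₀ − T_ss) e^(−t/τ).
T(178) = 66.513 + (-43.713)·e^(−178/306.26) = 66.513 + (-43.713)·0.55923 = 42.067 °C.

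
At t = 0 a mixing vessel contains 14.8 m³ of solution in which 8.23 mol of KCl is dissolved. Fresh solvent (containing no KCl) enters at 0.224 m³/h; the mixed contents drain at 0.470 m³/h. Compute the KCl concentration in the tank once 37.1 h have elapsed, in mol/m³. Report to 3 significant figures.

Total volume: dV/dt = Q_in − Q_out = -0.24600 m³/h, so V(t) = 14.8 − 0.24600 t and V(37.1) = 5.6734 m³.
No KCl enters, so dm/dt = −Q_out · (m/V).
dm/m = −Q_out dt/(V₀ − 0.24600 t); integrating gives ln(m/m₀) = −(Q_out/(Q_in−Q_out)) ln(V/V₀).
m = m₀ (V₀/V)^(Q_out/(Q_in−Q_out)) = 8.23 × (14.8/5.6734)^(-1.9106) = 1.3177 mol.
C = m/V = 1.3177/5.6734 = 0.23225 mol/m³.

0.232 mol/m³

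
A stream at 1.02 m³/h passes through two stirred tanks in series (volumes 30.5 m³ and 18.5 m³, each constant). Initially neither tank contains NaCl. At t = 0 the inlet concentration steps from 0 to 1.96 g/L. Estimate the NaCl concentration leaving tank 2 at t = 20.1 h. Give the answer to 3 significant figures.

0.414 g/L

Time constants: τᵢ = Vᵢ/Q for each well-mixed tank.
τ₁ = 30.5/1.02 = 29.902 h; τ₂ = 18.5/1.02 = 18.137 h.
Tank 1: C₁ = C_in(1 − e^(−t/τ₁)). Tank 2 (τ₁ ≠ τ₂): C₂ = C_in[1 − (τ₁ e^(−t/τ₁) − τ₂ e^(−t/τ₂))/(τ₁ − τ₂)].
At t = 20.1: e^(−t/τ₁) = 0.51059, e^(−t/τ₂) = 0.33015.
C₂ = 1.96·[1 − (29.902·0.51059 − 18.137·0.33015)/(11.765)] = 1.96·0.21124 = 0.41403 g/L.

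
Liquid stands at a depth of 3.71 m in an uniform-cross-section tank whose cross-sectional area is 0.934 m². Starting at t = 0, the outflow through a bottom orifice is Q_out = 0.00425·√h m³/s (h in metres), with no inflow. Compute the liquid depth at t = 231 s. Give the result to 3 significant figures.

1.96 m

With no inflow, A dh/dt = −0.00425 √h.
∫ h^(−1/2) dh = −(0.00425/A) ∫ dt, giving 2√h = 2√h₀ − (0.00425/A) t.
√h = √3.71 − 0.00425·231/(2·0.934) = 1.9261 − 0.52556 = 1.4006.
h = 1.4006² = 1.9616 m.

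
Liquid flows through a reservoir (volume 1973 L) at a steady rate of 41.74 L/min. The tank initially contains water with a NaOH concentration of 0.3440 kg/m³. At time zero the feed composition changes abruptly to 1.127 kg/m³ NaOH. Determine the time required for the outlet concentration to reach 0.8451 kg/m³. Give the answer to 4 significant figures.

48.29 min

Unsteady species balance (constant V, well mixed): V dC/dt = Q(C_in − C), so τ = V/Q = 47.2688 min.
C(t) = C_in + (C₀ − C_in) e^(−t/τ). Set C = 0.8451 and solve for t:
e^(−t/τ) = (C − C_in)/(C₀ − C_in) = (0.8451 − 1.127)/(0.3440 − 1.127) = 0.360026
t = −τ ln(…) = 47.2688 × 1.02158 = 48.2889 min.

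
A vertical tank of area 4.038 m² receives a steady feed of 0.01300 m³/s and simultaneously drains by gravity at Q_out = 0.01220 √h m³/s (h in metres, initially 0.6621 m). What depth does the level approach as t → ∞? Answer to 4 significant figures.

1.135 m

A dh/dt = Q_in − 0.01220 √h. Steady state requires inflow = outflow:
Q_in = 0.01220 √h_ss ⇒ √h_ss = 0.01300/0.01220 = 1.06557.
h_ss = 1.06557² = 1.13545 m. (Since h₀ = 0.6621 m < h_ss, the level will rise toward this value.)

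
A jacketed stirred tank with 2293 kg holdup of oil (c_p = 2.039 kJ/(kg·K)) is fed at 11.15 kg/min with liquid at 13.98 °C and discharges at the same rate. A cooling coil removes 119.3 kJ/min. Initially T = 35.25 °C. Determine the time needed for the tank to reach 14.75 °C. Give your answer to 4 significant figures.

305.0 min

Unsteady energy balance on the tank contents: M c_p dT/dt = ṁ c_p (T_in − T) − 119.3.
τ = M/ṁ = 205.650 min; T_ss = T_in − Q̇/(ṁ c_p) = 8.73255 °C.
T(t) = T_ss + (T₀ − T_ss) e^(−t/τ). Set T = 14.75:
e^(−t/τ) = (14.75 − 8.73255)/(35.25 − 8.73255) = 0.226924
t = −205.650 · ln(0.226924) = 305.008 min.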